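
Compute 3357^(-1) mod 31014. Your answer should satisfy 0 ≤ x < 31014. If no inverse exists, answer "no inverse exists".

no inverse exists

Euclidean algorithm on 31014, 3357:
31014 = 9*3357 + 801
3357 = 4*801 + 153
801 = 5*153 + 36
153 = 4*36 + 9
36 = 4*9 + 0
Since gcd = 9 > 1, 3357 is not a unit mod 31014.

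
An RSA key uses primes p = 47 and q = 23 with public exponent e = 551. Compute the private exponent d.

551

φ(n) = (p−1)(q−1) = 46·22 = 1012.
Need d with 551·d ≡ 1 (mod 1012). Apply the extended Euclidean algorithm:
1012 = 1*551 + 461
551 = 1*461 + 90
461 = 5*90 + 11
90 = 8*11 + 2
11 = 5*2 + 1
2 = 2*1 + 0
Back-substitute:
1 = 11 − 5·2
1 = −5·90 + 41·11
1 = 41·461 − 210·90
1 = −210·551 + 251·461
1 = 251·1012 − 461·551
So 551·(-461) ≡ 1 (mod 1012), hence d ≡ -461 ≡ 551 (mod 1012).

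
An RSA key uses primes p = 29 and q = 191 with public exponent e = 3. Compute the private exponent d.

φ(n) = (p−1)(q−1) = 28·190 = 5320.
Need d with 3·d ≡ 1 (mod 5320). Apply the extended Euclidean algorithm:
5320 = 1773*3 + 1
3 = 3*1 + 0
Back-substitute:
1 = 5320 − 1773·3
So 3·(-1773) ≡ 1 (mod 5320), hence d ≡ -1773 ≡ 3547 (mod 5320).

3547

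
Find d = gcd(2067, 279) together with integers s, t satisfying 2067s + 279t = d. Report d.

Euclidean algorithm:
2067 = 7×279 + 114
279 = 2×114 + 51
114 = 2×51 + 12
51 = 4×12 + 3
12 = 4×3 + 0
gcd(2067, 279) = 3.
Working backward:
3 = 51 − 4·12
3 = −4·114 + 9·51
3 = 9·279 − 22·114
3 = −22·2067 + 163·279
So 3 = (-22)·2067 + (163)·279.

3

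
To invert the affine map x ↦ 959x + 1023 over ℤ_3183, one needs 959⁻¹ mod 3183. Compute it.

Extended Euclidean algorithm:
3183 = 3*959 + 306
959 = 3*306 + 41
306 = 7*41 + 19
41 = 2*19 + 3
19 = 6*3 + 1
3 = 3*1 + 0
Since gcd(959, 3183) = 1, back-substitute to write 1 as a combination:
1 = 19 − 6·3
1 = −6·41 + 13·19
1 = 13·306 − 97·41
1 = −97·959 + 304·306
1 = 304·3183 − 1009·959
Thus 959·(-1009) ≡ 1 (mod 3183); reducing, -1009 mod 3183 = 2174.

2174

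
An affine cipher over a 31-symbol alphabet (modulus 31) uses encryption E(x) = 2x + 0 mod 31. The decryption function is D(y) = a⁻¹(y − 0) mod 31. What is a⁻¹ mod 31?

Extended Euclidean algorithm:
31 = 15*2 + 1
2 = 2*1 + 0
gcd = 1, so the inverse exists. Back-substitute:
1 = 31 − 15·2
So 2·(-15) ≡ 1 (mod 31), and -15 ≡ 16 (mod 31).

16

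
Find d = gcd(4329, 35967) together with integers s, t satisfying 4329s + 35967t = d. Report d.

Apply Euclid's algorithm to 35967 and 4329:
35967 = 8×4329 + 1335
4329 = 3×1335 + 324
1335 = 4×324 + 39
324 = 8×39 + 12
39 = 3×12 + 3
12 = 4×3 + 0
gcd(4329, 35967) = 3.
Express as a combination:
3 = 39 − 3·12
3 = −3·324 + 25·39
3 = 25·1335 − 103·324
3 = −103·4329 + 334·1335
3 = 334·35967 − 2775·4329
So 3 = (334)·35967 + (-2775)·4329.

3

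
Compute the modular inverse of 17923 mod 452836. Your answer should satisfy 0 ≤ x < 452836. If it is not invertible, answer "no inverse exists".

348211

Apply the Euclidean algorithm to 452836 and 17923:
452836 = 25*17923 + 4761
17923 = 3*4761 + 3640
4761 = 1*3640 + 1121
3640 = 3*1121 + 277
1121 = 4*277 + 13
277 = 21*13 + 4
13 = 3*4 + 1
4 = 4*1 + 0
The gcd is 1. Working backward:
1 = 13 − 3·4
1 = −3·277 + 64·13
1 = 64·1121 − 259·277
1 = −259·3640 + 841·1121
1 = 841·4761 − 1100·3640
1 = −1100·17923 + 4141·4761
1 = 4141·452836 − 104625·17923
Hence 17923⁻¹ ≡ -104625 ≡ 348211 (mod 452836).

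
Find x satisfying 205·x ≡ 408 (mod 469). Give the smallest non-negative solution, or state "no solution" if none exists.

169

First find gcd(205, 469):
469 = 2·205 + 59
205 = 3·59 + 28
59 = 2·28 + 3
28 = 9·3 + 1
3 = 3·1 + 0
gcd = 1, so a unique solution mod 469 exists.
Back-substitute for the Bézout coefficients:
1 = 28 − 9·3
1 = −9·59 + 19·28
1 = 19·205 − 66·59
1 = −66·469 + 151·205
So 205·(151) ≡ 1 (mod 469), giving 205⁻¹ ≡ 151.
x ≡ 205⁻¹·408 ≡ 151·408 ≡ 169 (mod 469).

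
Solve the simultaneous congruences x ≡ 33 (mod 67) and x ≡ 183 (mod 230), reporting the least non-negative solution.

2713

Write x = 33 + 67·k. Then 67·k ≡ 183 − 33 ≡ 150 (mod 230).
Need 67⁻¹ mod 230. Extended Euclid on (230, 67):
230 = 3×67 + 29
67 = 2×29 + 9
29 = 3×9 + 2
9 = 4×2 + 1
2 = 2×1 + 0
Back-substitute:
1 = 9 − 4·2
1 = −4·29 + 13·9
1 = 13·67 − 30·29
1 = −30·230 + 103·67
67⁻¹ ≡ 103 (mod 230), so k ≡ 103·150 ≡ 40 (mod 230).
x = 33 + 67·40 = 2713.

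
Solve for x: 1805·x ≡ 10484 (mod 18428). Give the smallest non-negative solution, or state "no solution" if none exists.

First find gcd(1805, 18428):
18428 = 10×1805 + 378
1805 = 4×378 + 293
378 = 1×293 + 85
293 = 3×85 + 38
85 = 2×38 + 9
38 = 4×9 + 2
9 = 4×2 + 1
2 = 2×1 + 0
gcd = 1, so a unique solution mod 18428 exists.
Back-substitute for the Bézout coefficients:
1 = 9 − 4·2
1 = −4·38 + 17·9
1 = 17·85 − 38·38
1 = −38·293 + 131·85
1 = 131·378 − 169·293
1 = −169·1805 + 807·378
1 = 807·18428 − 8239·1805
So 1805·(-8239) ≡ 1 (mod 18428), giving 1805⁻¹ ≡ 10189.
x ≡ 1805⁻¹·10484 ≡ 10189·10484 ≡ 12788 (mod 18428).

12788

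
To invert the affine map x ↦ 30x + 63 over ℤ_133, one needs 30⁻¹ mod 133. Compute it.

102

Run Euclid on (133, 30):
133 = 4×30 + 13
30 = 2×13 + 4
13 = 3×4 + 1
4 = 4×1 + 0
gcd = 1, so the inverse exists. Back-substitute:
1 = 13 − 3·4
1 = −3·30 + 7·13
1 = 7·133 − 31·30
Thus 30·(-31) ≡ 1 (mod 133); reducing, -31 mod 133 = 102.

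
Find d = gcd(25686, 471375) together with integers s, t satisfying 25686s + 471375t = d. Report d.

9

Repeated division:
471375 = 18·25686 + 9027
25686 = 2·9027 + 7632
9027 = 1·7632 + 1395
7632 = 5·1395 + 657
1395 = 2·657 + 81
657 = 8·81 + 9
81 = 9·9 + 0
gcd(25686, 471375) = 9.
Back-substituting:
9 = 657 − 8·81
9 = −8·1395 + 17·657
9 = 17·7632 − 93·1395
9 = −93·9027 + 110·7632
9 = 110·25686 − 313·9027
9 = −313·471375 + 5744·25686
So 9 = (-313)·471375 + (5744)·25686.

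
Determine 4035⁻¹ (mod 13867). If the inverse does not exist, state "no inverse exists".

Extended Euclidean algorithm:
13867 = 3*4035 + 1762
4035 = 2*1762 + 511
1762 = 3*511 + 229
511 = 2*229 + 53
229 = 4*53 + 17
53 = 3*17 + 2
17 = 8*2 + 1
2 = 2*1 + 0
gcd = 1, so the inverse exists. Back-substitute:
1 = 17 − 8·2
1 = −8·53 + 25·17
1 = 25·229 − 108·53
1 = −108·511 + 241·229
1 = 241·1762 − 831·511
1 = −831·4035 + 1903·1762
1 = 1903·13867 − 6540·4035
So 4035·(-6540) ≡ 1 (mod 13867), and -6540 ≡ 7327 (mod 13867).

7327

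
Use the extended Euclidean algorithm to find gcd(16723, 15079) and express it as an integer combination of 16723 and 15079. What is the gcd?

Repeated division:
16723 = 1·15079 + 1644
15079 = 9·1644 + 283
1644 = 5·283 + 229
283 = 1·229 + 54
229 = 4·54 + 13
54 = 4·13 + 2
13 = 6·2 + 1
2 = 2·1 + 0
gcd(16723, 15079) = 1.
Back-substituting:
1 = 13 − 6·2
1 = −6·54 + 25·13
1 = 25·229 − 106·54
1 = −106·283 + 131·229
1 = 131·1644 − 761·283
1 = −761·15079 + 6980·1644
1 = 6980·16723 − 7741·15079
So 1 = (6980)·16723 + (-7741)·15079.

1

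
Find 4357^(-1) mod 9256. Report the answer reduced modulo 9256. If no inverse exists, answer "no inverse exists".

7053

Apply the Euclidean algorithm to 9256 and 4357:
9256 = 2·4357 + 542
4357 = 8·542 + 21
542 = 25·21 + 17
21 = 1·17 + 4
17 = 4·4 + 1
4 = 4·1 + 0
Since gcd(4357, 9256) = 1, back-substitute to write 1 as a combination:
1 = 17 − 4·4
1 = −4·21 + 5·17
1 = 5·542 − 129·21
1 = −129·4357 + 1037·542
1 = 1037·9256 − 2203·4357
Hence 4357⁻¹ ≡ -2203 ≡ 7053 (mod 9256).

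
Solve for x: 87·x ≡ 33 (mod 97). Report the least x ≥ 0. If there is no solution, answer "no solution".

84

First find gcd(87, 97):
97 = 1·87 + 10
87 = 8·10 + 7
10 = 1·7 + 3
7 = 2·3 + 1
3 = 3·1 + 0
gcd = 1, so a unique solution mod 97 exists.
Back-substitute for the Bézout coefficients:
1 = 7 − 2·3
1 = −2·10 + 3·7
1 = 3·87 − 26·10
1 = −26·97 + 29·87
So 87·(29) ≡ 1 (mod 97), giving 87⁻¹ ≡ 29.
x ≡ 87⁻¹·33 ≡ 29·33 ≡ 84 (mod 97).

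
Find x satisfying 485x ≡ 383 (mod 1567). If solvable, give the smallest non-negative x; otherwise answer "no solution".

1151

First find gcd(485, 1567):
1567 = 3×485 + 112
485 = 4×112 + 37
112 = 3×37 + 1
37 = 37×1 + 0
gcd = 1, so a unique solution mod 1567 exists.
Back-substitute for the Bézout coefficients:
1 = 112 − 3·37
1 = −3·485 + 13·112
1 = 13·1567 − 42·485
So 485·(-42) ≡ 1 (mod 1567), giving 485⁻¹ ≡ 1525.
x ≡ 485⁻¹·383 ≡ 1525·383 ≡ 1151 (mod 1567).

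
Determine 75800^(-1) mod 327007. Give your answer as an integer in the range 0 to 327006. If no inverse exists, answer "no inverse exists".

107235

Extended Euclidean algorithm:
327007 = 4·75800 + 23807
75800 = 3·23807 + 4379
23807 = 5·4379 + 1912
4379 = 2·1912 + 555
1912 = 3·555 + 247
555 = 2·247 + 61
247 = 4·61 + 3
61 = 20·3 + 1
3 = 3·1 + 0
gcd = 1, so the inverse exists. Back-substitute:
1 = 61 − 20·3
1 = −20·247 + 81·61
1 = 81·555 − 182·247
1 = −182·1912 + 627·555
1 = 627·4379 − 1436·1912
1 = −1436·23807 + 7807·4379
1 = 7807·75800 − 24857·23807
1 = −24857·327007 + 107235·75800
So 75800·107235 ≡ 1 (mod 327007).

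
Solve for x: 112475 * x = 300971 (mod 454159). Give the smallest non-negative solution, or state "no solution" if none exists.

First find gcd(112475, 454159):
454159 = 4*112475 + 4259
112475 = 26*4259 + 1741
4259 = 2*1741 + 777
1741 = 2*777 + 187
777 = 4*187 + 29
187 = 6*29 + 13
29 = 2*13 + 3
13 = 4*3 + 1
3 = 3*1 + 0
gcd = 1, so a unique solution mod 454159 exists.
Back-substitute for the Bézout coefficients:
1 = 13 − 4·3
1 = −4·29 + 9·13
1 = 9·187 − 58·29
1 = −58·777 + 241·187
1 = 241·1741 − 540·777
1 = −540·4259 + 1321·1741
1 = 1321·112475 − 34886·4259
1 = −34886·454159 + 140865·112475
So 112475·(140865) ≡ 1 (mod 454159), giving 112475⁻¹ ≡ 140865.
x ≡ 112475⁻¹·300971 ≡ 140865·300971 ≡ 83106 (mod 454159).

83106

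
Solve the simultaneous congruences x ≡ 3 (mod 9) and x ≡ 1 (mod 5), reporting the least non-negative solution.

21

Write x = 3 + 9·k. Then 9·k ≡ 1 − 3 ≡ 3 (mod 5).
Need 9⁻¹ mod 5. Extended Euclid on (5, 4):
5 = 1·4 + 1
4 = 4·1 + 0
Back-substitute:
1 = 5 − 4
9⁻¹ ≡ 4 (mod 5), so k ≡ 4·3 ≡ 2 (mod 5).
x = 3 + 9·2 = 21.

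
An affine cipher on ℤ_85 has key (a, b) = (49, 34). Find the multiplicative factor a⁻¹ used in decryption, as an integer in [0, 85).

59

Run Euclid on (85, 49):
85 = 1×49 + 36
49 = 1×36 + 13
36 = 2×13 + 10
13 = 1×10 + 3
10 = 3×3 + 1
3 = 3×1 + 0
gcd = 1, so the inverse exists. Back-substitute:
1 = 10 − 3·3
1 = −3·13 + 4·10
1 = 4·36 − 11·13
1 = −11·49 + 15·36
1 = 15·85 − 26·49
So 49·(-26) ≡ 1 (mod 85), and -26 ≡ 59 (mod 85).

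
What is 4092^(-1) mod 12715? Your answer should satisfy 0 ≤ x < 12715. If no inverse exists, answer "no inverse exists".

3968

Extended Euclidean algorithm:
12715 = 3·4092 + 439
4092 = 9·439 + 141
439 = 3·141 + 16
141 = 8·16 + 13
16 = 1·13 + 3
13 = 4·3 + 1
3 = 3·1 + 0
Since gcd(4092, 12715) = 1, back-substitute to write 1 as a combination:
1 = 13 − 4·3
1 = −4·16 + 5·13
1 = 5·141 − 44·16
1 = −44·439 + 137·141
1 = 137·4092 − 1277·439
1 = −1277·12715 + 3968·4092
So 4092·3968 ≡ 1 (mod 12715).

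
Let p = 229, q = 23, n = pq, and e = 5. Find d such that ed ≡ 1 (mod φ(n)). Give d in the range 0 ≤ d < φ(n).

φ(n) = (p−1)(q−1) = 228·22 = 5016.
Need d with 5·d ≡ 1 (mod 5016). Apply the extended Euclidean algorithm:
5016 = 1003×5 + 1
5 = 5×1 + 0
Back-substitute:
1 = 5016 − 1003·5
So 5·(-1003) ≡ 1 (mod 5016), hence d ≡ -1003 ≡ 4013 (mod 5016).

4013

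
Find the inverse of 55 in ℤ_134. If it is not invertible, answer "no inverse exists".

Apply the Euclidean algorithm to 134 and 55:
134 = 2*55 + 24
55 = 2*24 + 7
24 = 3*7 + 3
7 = 2*3 + 1
3 = 3*1 + 0
The gcd is 1. Working backward:
1 = 7 − 2·3
1 = −2·24 + 7·7
1 = 7·55 − 16·24
1 = −16·134 + 39·55
So 55·39 ≡ 1 (mod 134).

39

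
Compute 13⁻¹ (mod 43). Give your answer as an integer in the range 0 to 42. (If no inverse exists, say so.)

Apply the Euclidean algorithm to 43 and 13:
43 = 3·13 + 4
13 = 3·4 + 1
4 = 4·1 + 0
Since gcd(13, 43) = 1, back-substitute to write 1 as a combination:
1 = 13 − 3·4
1 = −3·43 + 10·13
So 13·10 ≡ 1 (mod 43).

10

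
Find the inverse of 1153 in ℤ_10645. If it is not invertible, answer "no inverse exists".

Run Euclid on (10645, 1153):
10645 = 9*1153 + 268
1153 = 4*268 + 81
268 = 3*81 + 25
81 = 3*25 + 6
25 = 4*6 + 1
6 = 6*1 + 0
Since gcd(1153, 10645) = 1, back-substitute to write 1 as a combination:
1 = 25 − 4·6
1 = −4·81 + 13·25
1 = 13·268 − 43·81
1 = −43·1153 + 185·268
1 = 185·10645 − 1708·1153
Thus 1153·(-1708) ≡ 1 (mod 10645); reducing, -1708 mod 10645 = 8937.

8937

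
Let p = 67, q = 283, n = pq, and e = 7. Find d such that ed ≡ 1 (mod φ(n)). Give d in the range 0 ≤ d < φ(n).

φ(n) = (p−1)(q−1) = 66·282 = 18612.
Need d with 7·d ≡ 1 (mod 18612). Apply the extended Euclidean algorithm:
18612 = 2658*7 + 6
7 = 1*6 + 1
6 = 6*1 + 0
Back-substitute:
1 = 7 − 6
1 = −18612 + 2659·7
So 7·2659 ≡ 1 (mod 18612), hence d = 2659.

2659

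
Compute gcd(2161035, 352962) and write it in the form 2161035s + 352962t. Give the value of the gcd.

Repeated division:
2161035 = 6*352962 + 43263
352962 = 8*43263 + 6858
43263 = 6*6858 + 2115
6858 = 3*2115 + 513
2115 = 4*513 + 63
513 = 8*63 + 9
63 = 7*9 + 0
gcd(2161035, 352962) = 9.
Express as a combination:
9 = 513 − 8·63
9 = −8·2115 + 33·513
9 = 33·6858 − 107·2115
9 = −107·43263 + 675·6858
9 = 675·352962 − 5507·43263
9 = −5507·2161035 + 33717·352962
So 9 = (-5507)·2161035 + (33717)·352962.

9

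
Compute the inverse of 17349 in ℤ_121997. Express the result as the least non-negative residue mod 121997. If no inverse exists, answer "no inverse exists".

Extended Euclidean algorithm:
121997 = 7·17349 + 554
17349 = 31·554 + 175
554 = 3·175 + 29
175 = 6·29 + 1
29 = 29·1 + 0
The gcd is 1. Working backward:
1 = 175 − 6·29
1 = −6·554 + 19·175
1 = 19·17349 − 595·554
1 = −595·121997 + 4184·17349
So 17349·4184 ≡ 1 (mod 121997).

4184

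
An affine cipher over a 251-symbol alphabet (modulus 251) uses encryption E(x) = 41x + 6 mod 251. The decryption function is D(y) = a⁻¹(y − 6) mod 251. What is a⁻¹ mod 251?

Run Euclid on (251, 41):
251 = 6×41 + 5
41 = 8×5 + 1
5 = 5×1 + 0
Since gcd(41, 251) = 1, back-substitute to write 1 as a combination:
1 = 41 − 8·5
1 = −8·251 + 49·41
So 41·49 ≡ 1 (mod 251).

49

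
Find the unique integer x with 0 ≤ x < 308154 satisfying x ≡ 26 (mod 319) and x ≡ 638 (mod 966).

Write x = 26 + 319·k. Then 319·k ≡ 638 − 26 ≡ 612 (mod 966).
Need 319⁻¹ mod 966. Extended Euclid on (966, 319):
966 = 3·319 + 9
319 = 35·9 + 4
9 = 2·4 + 1
4 = 4·1 + 0
Back-substitute:
1 = 9 − 2·4
1 = −2·319 + 71·9
1 = 71·966 − 215·319
319⁻¹ ≡ 751 (mod 966), so k ≡ 751·612 ≡ 762 (mod 966).
x = 26 + 319·762 = 243104.

243104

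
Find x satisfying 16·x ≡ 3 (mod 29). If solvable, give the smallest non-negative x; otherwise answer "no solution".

2

First find gcd(16, 29):
29 = 1×16 + 13
16 = 1×13 + 3
13 = 4×3 + 1
3 = 3×1 + 0
gcd = 1, so a unique solution mod 29 exists.
Back-substitute for the Bézout coefficients:
1 = 13 − 4·3
1 = −4·16 + 5·13
1 = 5·29 − 9·16
So 16·(-9) ≡ 1 (mod 29), giving 16⁻¹ ≡ 20.
x ≡ 16⁻¹·3 ≡ 20·3 ≡ 2 (mod 29).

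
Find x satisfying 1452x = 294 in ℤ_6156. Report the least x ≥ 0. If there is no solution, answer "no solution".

no solution

gcd(1452, 6156):
6156 = 4×1452 + 348
1452 = 4×348 + 60
348 = 5×60 + 48
60 = 1×48 + 12
48 = 4×12 + 0
gcd = 12, but 12 ∤ 294, so the congruence has no solution.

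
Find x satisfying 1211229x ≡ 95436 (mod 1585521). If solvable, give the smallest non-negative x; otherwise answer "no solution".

First find gcd(1211229, 1585521):
1585521 = 1×1211229 + 374292
1211229 = 3×374292 + 88353
374292 = 4×88353 + 20880
88353 = 4×20880 + 4833
20880 = 4×4833 + 1548
4833 = 3×1548 + 189
1548 = 8×189 + 36
189 = 5×36 + 9
36 = 4×9 + 0
gcd = 9 and 9 | 95436, so solutions exist. Divide through by 9: 134581x ≡ 10604 (mod 176169).
Now find 134581⁻¹ mod 176169:
176169 = 1·134581 + 41588
134581 = 3·41588 + 9817
41588 = 4·9817 + 2320
9817 = 4·2320 + 537
2320 = 4·537 + 172
537 = 3·172 + 21
172 = 8·21 + 4
21 = 5·4 + 1
4 = 4·1 + 0
Back-substitute:
1 = 21 − 5·4
1 = −5·172 + 41·21
1 = 41·537 − 128·172
1 = −128·2320 + 553·537
1 = 553·9817 − 2340·2320
1 = −2340·41588 + 9913·9817
1 = 9913·134581 − 32079·41588
1 = −32079·176169 + 41992·134581
So 134581⁻¹ ≡ 41992 (mod 176169).
Then x ≡ 41992·10604 ≡ 104105 (mod 176169); the smallest non-negative solution is x = 104105.

104105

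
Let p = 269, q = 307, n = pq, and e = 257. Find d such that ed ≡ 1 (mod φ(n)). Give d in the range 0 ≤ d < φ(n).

φ(n) = (p−1)(q−1) = 268·306 = 82008.
Need d with 257·d ≡ 1 (mod 82008). Apply the extended Euclidean algorithm:
82008 = 319·257 + 25
257 = 10·25 + 7
25 = 3·7 + 4
7 = 1·4 + 3
4 = 1·3 + 1
3 = 3·1 + 0
Back-substitute:
1 = 4 − 3
1 = −7 + 2·4
1 = 2·25 − 7·7
1 = −7·257 + 72·25
1 = 72·82008 − 22975·257
So 257·(-22975) ≡ 1 (mod 82008), hence d ≡ -22975 ≡ 59033 (mod 82008).

59033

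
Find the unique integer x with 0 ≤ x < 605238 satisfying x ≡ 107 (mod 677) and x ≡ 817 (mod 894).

Write x = 107 + 677·k. Then 677·k ≡ 817 − 107 ≡ 710 (mod 894).
Need 677⁻¹ mod 894. Extended Euclid on (894, 677):
894 = 1*677 + 217
677 = 3*217 + 26
217 = 8*26 + 9
26 = 2*9 + 8
9 = 1*8 + 1
8 = 8*1 + 0
Back-substitute:
1 = 9 − 8
1 = −26 + 3·9
1 = 3·217 − 25·26
1 = −25·677 + 78·217
1 = 78·894 − 103·677
677⁻¹ ≡ 791 (mod 894), so k ≡ 791·710 ≡ 178 (mod 894).
x = 107 + 677·178 = 120613.

120613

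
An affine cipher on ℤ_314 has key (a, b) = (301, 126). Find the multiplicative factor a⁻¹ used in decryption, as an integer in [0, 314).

Apply the Euclidean algorithm to 314 and 301:
314 = 1*301 + 13
301 = 23*13 + 2
13 = 6*2 + 1
2 = 2*1 + 0
The gcd is 1. Working backward:
1 = 13 − 6·2
1 = −6·301 + 139·13
1 = 139·314 − 145·301
So 301·(-145) ≡ 1 (mod 314), and -145 ≡ 169 (mod 314).

169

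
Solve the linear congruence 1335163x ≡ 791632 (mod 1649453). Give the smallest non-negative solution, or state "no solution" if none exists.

First find gcd(1335163, 1649453):
1649453 = 1*1335163 + 314290
1335163 = 4*314290 + 78003
314290 = 4*78003 + 2278
78003 = 34*2278 + 551
2278 = 4*551 + 74
551 = 7*74 + 33
74 = 2*33 + 8
33 = 4*8 + 1
8 = 8*1 + 0
gcd = 1, so a unique solution mod 1649453 exists.
Back-substitute for the Bézout coefficients:
1 = 33 − 4·8
1 = −4·74 + 9·33
1 = 9·551 − 67·74
1 = −67·2278 + 277·551
1 = 277·78003 − 9485·2278
1 = −9485·314290 + 38217·78003
1 = 38217·1335163 − 162353·314290
1 = −162353·1649453 + 200570·1335163
So 1335163·(200570) ≡ 1 (mod 1649453), giving 1335163⁻¹ ≡ 200570.
x ≡ 1335163⁻¹·791632 ≡ 200570·791632 ≡ 1284460 (mod 1649453).

1284460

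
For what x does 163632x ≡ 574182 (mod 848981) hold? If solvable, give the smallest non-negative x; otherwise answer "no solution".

First find gcd(163632, 848981):
848981 = 5*163632 + 30821
163632 = 5*30821 + 9527
30821 = 3*9527 + 2240
9527 = 4*2240 + 567
2240 = 3*567 + 539
567 = 1*539 + 28
539 = 19*28 + 7
28 = 4*7 + 0
gcd = 7 and 7 | 574182, so solutions exist. Divide through by 7: 23376x ≡ 82026 (mod 121283).
Now find 23376⁻¹ mod 121283:
121283 = 5×23376 + 4403
23376 = 5×4403 + 1361
4403 = 3×1361 + 320
1361 = 4×320 + 81
320 = 3×81 + 77
81 = 1×77 + 4
77 = 19×4 + 1
4 = 4×1 + 0
Back-substitute:
1 = 77 − 19·4
1 = −19·81 + 20·77
1 = 20·320 − 79·81
1 = −79·1361 + 336·320
1 = 336·4403 − 1087·1361
1 = −1087·23376 + 5771·4403
1 = 5771·121283 − 29942·23376
So 23376·(-29942) ≡ 1 (mod 121283), i.e. 23376⁻¹ ≡ 91341.
Then x ≡ 91341·82026 ≡ 79541 (mod 121283); the smallest non-negative solution is x = 79541.

79541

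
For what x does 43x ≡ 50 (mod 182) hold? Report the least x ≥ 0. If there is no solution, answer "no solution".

First find gcd(43, 182):
182 = 4·43 + 10
43 = 4·10 + 3
10 = 3·3 + 1
3 = 3·1 + 0
gcd = 1, so a unique solution mod 182 exists.
Back-substitute for the Bézout coefficients:
1 = 10 − 3·3
1 = −3·43 + 13·10
1 = 13·182 − 55·43
So 43·(-55) ≡ 1 (mod 182), giving 43⁻¹ ≡ 127.
x ≡ 43⁻¹·50 ≡ 127·50 ≡ 162 (mod 182).

162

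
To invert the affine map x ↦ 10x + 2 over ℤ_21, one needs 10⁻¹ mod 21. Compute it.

19

Extended Euclidean algorithm:
21 = 2*10 + 1
10 = 10*1 + 0
Since gcd(10, 21) = 1, back-substitute to write 1 as a combination:
1 = 21 − 2·10
Thus 10·(-2) ≡ 1 (mod 21); reducing, -2 mod 21 = 19.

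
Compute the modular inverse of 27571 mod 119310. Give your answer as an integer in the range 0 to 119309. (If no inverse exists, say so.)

Run Euclid on (119310, 27571):
119310 = 4×27571 + 9026
27571 = 3×9026 + 493
9026 = 18×493 + 152
493 = 3×152 + 37
152 = 4×37 + 4
37 = 9×4 + 1
4 = 4×1 + 0
The gcd is 1. Working backward:
1 = 37 − 9·4
1 = −9·152 + 37·37
1 = 37·493 − 120·152
1 = −120·9026 + 2197·493
1 = 2197·27571 − 6711·9026
1 = −6711·119310 + 29041·27571
So 27571·29041 ≡ 1 (mod 119310).

29041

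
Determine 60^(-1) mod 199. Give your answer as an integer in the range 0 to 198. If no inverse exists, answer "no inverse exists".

Extended Euclidean algorithm:
199 = 3·60 + 19
60 = 3·19 + 3
19 = 6·3 + 1
3 = 3·1 + 0
The gcd is 1. Working backward:
1 = 19 − 6·3
1 = −6·60 + 19·19
1 = 19·199 − 63·60
Thus 60·(-63) ≡ 1 (mod 199); reducing, -63 mod 199 = 136.

136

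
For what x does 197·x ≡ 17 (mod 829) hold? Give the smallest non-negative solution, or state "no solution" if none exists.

First find gcd(197, 829):
829 = 4×197 + 41
197 = 4×41 + 33
41 = 1×33 + 8
33 = 4×8 + 1
8 = 8×1 + 0
gcd = 1, so a unique solution mod 829 exists.
Back-substitute for the Bézout coefficients:
1 = 33 − 4·8
1 = −4·41 + 5·33
1 = 5·197 − 24·41
1 = −24·829 + 101·197
So 197·(101) ≡ 1 (mod 829), giving 197⁻¹ ≡ 101.
x ≡ 197⁻¹·17 ≡ 101·17 ≡ 59 (mod 829).

59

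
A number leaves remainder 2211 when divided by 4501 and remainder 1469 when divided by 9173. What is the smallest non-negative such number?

20805833

Write x = 2211 + 4501·k. Then 4501·k ≡ 1469 − 2211 ≡ 8431 (mod 9173).
Need 4501⁻¹ mod 9173. Extended Euclid on (9173, 4501):
9173 = 2×4501 + 171
4501 = 26×171 + 55
171 = 3×55 + 6
55 = 9×6 + 1
6 = 6×1 + 0
Back-substitute:
1 = 55 − 9·6
1 = −9·171 + 28·55
1 = 28·4501 − 737·171
1 = −737·9173 + 1502·4501
4501⁻¹ ≡ 1502 (mod 9173), so k ≡ 1502·8431 ≡ 4622 (mod 9173).
x = 2211 + 4501·4622 = 20805833.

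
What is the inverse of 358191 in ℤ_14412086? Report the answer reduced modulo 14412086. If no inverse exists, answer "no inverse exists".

gcd(14412086, 358191) by repeated division:
14412086 = 40*358191 + 84446
358191 = 4*84446 + 20407
84446 = 4*20407 + 2818
20407 = 7*2818 + 681
2818 = 4*681 + 94
681 = 7*94 + 23
94 = 4*23 + 2
23 = 11*2 + 1
2 = 2*1 + 0
gcd = 1, so the inverse exists. Back-substitute:
1 = 23 − 11·2
1 = −11·94 + 45·23
1 = 45·681 − 326·94
1 = −326·2818 + 1349·681
1 = 1349·20407 − 9769·2818
1 = −9769·84446 + 40425·20407
1 = 40425·358191 − 171469·84446
1 = −171469·14412086 + 6899185·358191
So 358191·6899185 ≡ 1 (mod 14412086).

6899185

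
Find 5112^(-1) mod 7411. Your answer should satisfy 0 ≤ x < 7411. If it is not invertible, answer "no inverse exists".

Extended Euclidean algorithm:
7411 = 1·5112 + 2299
5112 = 2·2299 + 514
2299 = 4·514 + 243
514 = 2·243 + 28
243 = 8·28 + 19
28 = 1·19 + 9
19 = 2·9 + 1
9 = 9·1 + 0
Since gcd(5112, 7411) = 1, back-substitute to write 1 as a combination:
1 = 19 − 2·9
1 = −2·28 + 3·19
1 = 3·243 − 26·28
1 = −26·514 + 55·243
1 = 55·2299 − 246·514
1 = −246·5112 + 547·2299
1 = 547·7411 − 793·5112
So 5112·(-793) ≡ 1 (mod 7411), and -793 ≡ 6618 (mod 7411).

6618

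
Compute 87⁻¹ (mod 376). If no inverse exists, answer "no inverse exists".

255

Apply the Euclidean algorithm to 376 and 87:
376 = 4*87 + 28
87 = 3*28 + 3
28 = 9*3 + 1
3 = 3*1 + 0
gcd = 1, so the inverse exists. Back-substitute:
1 = 28 − 9·3
1 = −9·87 + 28·28
1 = 28·376 − 121·87
Thus 87·(-121) ≡ 1 (mod 376); reducing, -121 mod 376 = 255.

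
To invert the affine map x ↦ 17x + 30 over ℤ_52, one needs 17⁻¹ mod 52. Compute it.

49

Run Euclid on (52, 17):
52 = 3·17 + 1
17 = 17·1 + 0
gcd = 1, so the inverse exists. Back-substitute:
1 = 52 − 3·17
Thus 17·(-3) ≡ 1 (mod 52); reducing, -3 mod 52 = 49.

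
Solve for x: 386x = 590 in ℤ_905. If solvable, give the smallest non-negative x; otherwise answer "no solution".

First find gcd(386, 905):
905 = 2*386 + 133
386 = 2*133 + 120
133 = 1*120 + 13
120 = 9*13 + 3
13 = 4*3 + 1
3 = 3*1 + 0
gcd = 1, so a unique solution mod 905 exists.
Back-substitute for the Bézout coefficients:
1 = 13 − 4·3
1 = −4·120 + 37·13
1 = 37·133 − 41·120
1 = −41·386 + 119·133
1 = 119·905 − 279·386
So 386·(-279) ≡ 1 (mod 905), giving 386⁻¹ ≡ 626.
x ≡ 386⁻¹·590 ≡ 626·590 ≡ 100 (mod 905).

100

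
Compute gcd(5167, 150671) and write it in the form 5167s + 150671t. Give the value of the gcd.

1

Apply Euclid's algorithm to 150671 and 5167:
150671 = 29·5167 + 828
5167 = 6·828 + 199
828 = 4·199 + 32
199 = 6·32 + 7
32 = 4·7 + 4
7 = 1·4 + 3
4 = 1·3 + 1
3 = 3·1 + 0
gcd(5167, 150671) = 1.
Back-substituting:
1 = 4 − 3
1 = −7 + 2·4
1 = 2·32 − 9·7
1 = −9·199 + 56·32
1 = 56·828 − 233·199
1 = −233·5167 + 1454·828
1 = 1454·150671 − 42399·5167
So 1 = (1454)·150671 + (-42399)·5167.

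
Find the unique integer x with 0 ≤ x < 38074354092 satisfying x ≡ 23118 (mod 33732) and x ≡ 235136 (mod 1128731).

Write x = 23118 + 33732·k. Then 33732·k ≡ 235136 − 23118 ≡ 212018 (mod 1128731).
Need 33732⁻¹ mod 1128731. Extended Euclid on (1128731, 33732):
1128731 = 33×33732 + 15575
33732 = 2×15575 + 2582
15575 = 6×2582 + 83
2582 = 31×83 + 9
83 = 9×9 + 2
9 = 4×2 + 1
2 = 2×1 + 0
Back-substitute:
1 = 9 − 4·2
1 = −4·83 + 37·9
1 = 37·2582 − 1151·83
1 = −1151·15575 + 6943·2582
1 = 6943·33732 − 15037·15575
1 = −15037·1128731 + 503164·33732
33732⁻¹ ≡ 503164 (mod 1128731), so k ≡ 503164·212018 ≡ 71949 (mod 1128731).
x = 23118 + 33732·71949 = 2427006786.

2427006786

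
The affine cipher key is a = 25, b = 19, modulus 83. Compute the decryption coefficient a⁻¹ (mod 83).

10

Extended Euclidean algorithm:
83 = 3*25 + 8
25 = 3*8 + 1
8 = 8*1 + 0
gcd = 1, so the inverse exists. Back-substitute:
1 = 25 − 3·8
1 = −3·83 + 10·25
So 25·10 ≡ 1 (mod 83).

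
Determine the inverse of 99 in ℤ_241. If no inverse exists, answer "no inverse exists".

Extended Euclidean algorithm:
241 = 2·99 + 43
99 = 2·43 + 13
43 = 3·13 + 4
13 = 3·4 + 1
4 = 4·1 + 0
The gcd is 1. Working backward:
1 = 13 − 3·4
1 = −3·43 + 10·13
1 = 10·99 − 23·43
1 = −23·241 + 56·99
So 99·56 ≡ 1 (mod 241).

56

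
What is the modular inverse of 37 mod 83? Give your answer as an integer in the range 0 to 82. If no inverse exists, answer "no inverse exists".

9

Extended Euclidean algorithm:
83 = 2·37 + 9
37 = 4·9 + 1
9 = 9·1 + 0
The gcd is 1. Working backward:
1 = 37 − 4·9
1 = −4·83 + 9·37
So 37·9 ≡ 1 (mod 83).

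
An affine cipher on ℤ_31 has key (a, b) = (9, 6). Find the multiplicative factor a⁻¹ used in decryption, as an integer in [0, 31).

7

gcd(31, 9) by repeated division:
31 = 3·9 + 4
9 = 2·4 + 1
4 = 4·1 + 0
The gcd is 1. Working backward:
1 = 9 − 2·4
1 = −2·31 + 7·9
So 9·7 ≡ 1 (mod 31).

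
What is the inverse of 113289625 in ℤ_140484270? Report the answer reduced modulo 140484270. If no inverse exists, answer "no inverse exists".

no inverse exists

Euclidean algorithm on 140484270, 113289625:
140484270 = 1·113289625 + 27194645
113289625 = 4·27194645 + 4511045
27194645 = 6·4511045 + 128375
4511045 = 35·128375 + 17920
128375 = 7·17920 + 2935
17920 = 6·2935 + 310
2935 = 9·310 + 145
310 = 2·145 + 20
145 = 7·20 + 5
20 = 4·5 + 0
The gcd is 5, not 1, hence no inverse exists.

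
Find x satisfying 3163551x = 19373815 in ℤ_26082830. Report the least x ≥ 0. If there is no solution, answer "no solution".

First find gcd(3163551, 26082830):
26082830 = 8·3163551 + 774422
3163551 = 4·774422 + 65863
774422 = 11·65863 + 49929
65863 = 1·49929 + 15934
49929 = 3·15934 + 2127
15934 = 7·2127 + 1045
2127 = 2·1045 + 37
1045 = 28·37 + 9
37 = 4·9 + 1
9 = 9·1 + 0
gcd = 1, so a unique solution mod 26082830 exists.
Back-substitute for the Bézout coefficients:
1 = 37 − 4·9
1 = −4·1045 + 113·37
1 = 113·2127 − 230·1045
1 = −230·15934 + 1723·2127
1 = 1723·49929 − 5399·15934
1 = −5399·65863 + 7122·49929
1 = 7122·774422 − 83741·65863
1 = −83741·3163551 + 342086·774422
1 = 342086·26082830 − 2820429·3163551
So 3163551·(-2820429) ≡ 1 (mod 26082830), giving 3163551⁻¹ ≡ 23262401.
x ≡ 3163551⁻¹·19373815 ≡ 23262401·19373815 ≡ 15870165 (mod 26082830).

15870165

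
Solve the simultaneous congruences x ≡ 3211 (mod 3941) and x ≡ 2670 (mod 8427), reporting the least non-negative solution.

Write x = 3211 + 3941·k. Then 3941·k ≡ 2670 − 3211 ≡ 7886 (mod 8427).
Need 3941⁻¹ mod 8427. Extended Euclid on (8427, 3941):
8427 = 2·3941 + 545
3941 = 7·545 + 126
545 = 4·126 + 41
126 = 3·41 + 3
41 = 13·3 + 2
3 = 1·2 + 1
2 = 2·1 + 0
Back-substitute:
1 = 3 − 2
1 = −41 + 14·3
1 = 14·126 − 43·41
1 = −43·545 + 186·126
1 = 186·3941 − 1345·545
1 = −1345·8427 + 2876·3941
3941⁻¹ ≡ 2876 (mod 8427), so k ≡ 2876·7886 ≡ 3079 (mod 8427).
x = 3211 + 3941·3079 = 12137550.

12137550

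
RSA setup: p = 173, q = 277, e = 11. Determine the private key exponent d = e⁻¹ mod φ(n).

φ(n) = (p−1)(q−1) = 172·276 = 47472.
Need d with 11·d ≡ 1 (mod 47472). Apply the extended Euclidean algorithm:
47472 = 4315×11 + 7
11 = 1×7 + 4
7 = 1×4 + 3
4 = 1×3 + 1
3 = 3×1 + 0
Back-substitute:
1 = 4 − 3
1 = −7 + 2·4
1 = 2·11 − 3·7
1 = −3·47472 + 12947·11
So 11·12947 ≡ 1 (mod 47472), hence d = 12947.

12947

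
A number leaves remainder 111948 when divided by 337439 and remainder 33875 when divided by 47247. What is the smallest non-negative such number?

Write x = 111948 + 337439·k. Then 337439·k ≡ 33875 − 111948 ≡ 16421 (mod 47247).
Need 337439⁻¹ mod 47247. Extended Euclid on (47247, 6710):
47247 = 7×6710 + 277
6710 = 24×277 + 62
277 = 4×62 + 29
62 = 2×29 + 4
29 = 7×4 + 1
4 = 4×1 + 0
Back-substitute:
1 = 29 − 7·4
1 = −7·62 + 15·29
1 = 15·277 − 67·62
1 = −67·6710 + 1623·277
1 = 1623·47247 − 11428·6710
337439⁻¹ ≡ 35819 (mod 47247), so k ≡ 35819·16421 ≡ 5896 (mod 47247).
x = 111948 + 337439·5896 = 1989652292.

1989652292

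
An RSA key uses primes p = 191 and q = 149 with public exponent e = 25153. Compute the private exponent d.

5497

φ(n) = (p−1)(q−1) = 190·148 = 28120.
Need d with 25153·d ≡ 1 (mod 28120). Apply the extended Euclidean algorithm:
28120 = 1×25153 + 2967
25153 = 8×2967 + 1417
2967 = 2×1417 + 133
1417 = 10×133 + 87
133 = 1×87 + 46
87 = 1×46 + 41
46 = 1×41 + 5
41 = 8×5 + 1
5 = 5×1 + 0
Back-substitute:
1 = 41 − 8·5
1 = −8·46 + 9·41
1 = 9·87 − 17·46
1 = −17·133 + 26·87
1 = 26·1417 − 277·133
1 = −277·2967 + 580·1417
1 = 580·25153 − 4917·2967
1 = −4917·28120 + 5497·25153
So 25153·5497 ≡ 1 (mod 28120), hence d = 5497.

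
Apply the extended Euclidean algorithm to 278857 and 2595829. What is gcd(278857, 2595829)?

Euclidean algorithm:
2595829 = 9*278857 + 86116
278857 = 3*86116 + 20509
86116 = 4*20509 + 4080
20509 = 5*4080 + 109
4080 = 37*109 + 47
109 = 2*47 + 15
47 = 3*15 + 2
15 = 7*2 + 1
2 = 2*1 + 0
gcd(278857, 2595829) = 1.
Express as a combination:
1 = 15 − 7·2
1 = −7·47 + 22·15
1 = 22·109 − 51·47
1 = −51·4080 + 1909·109
1 = 1909·20509 − 9596·4080
1 = −9596·86116 + 40293·20509
1 = 40293·278857 − 130475·86116
1 = −130475·2595829 + 1214568·278857
So 1 = (-130475)·2595829 + (1214568)·278857.

1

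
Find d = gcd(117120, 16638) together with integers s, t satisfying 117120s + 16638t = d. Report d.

Apply Euclid's algorithm to 117120 and 16638:
117120 = 7×16638 + 654
16638 = 25×654 + 288
654 = 2×288 + 78
288 = 3×78 + 54
78 = 1×54 + 24
54 = 2×24 + 6
24 = 4×6 + 0
gcd(117120, 16638) = 6.
Working backward:
6 = 54 − 2·24
6 = −2·78 + 3·54
6 = 3·288 − 11·78
6 = −11·654 + 25·288
6 = 25·16638 − 636·654
6 = −636·117120 + 4477·16638
So 6 = (-636)·117120 + (4477)·16638.

6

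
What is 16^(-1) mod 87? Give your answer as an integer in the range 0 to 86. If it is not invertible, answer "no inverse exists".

49

Apply the Euclidean algorithm to 87 and 16:
87 = 5*16 + 7
16 = 2*7 + 2
7 = 3*2 + 1
2 = 2*1 + 0
gcd = 1, so the inverse exists. Back-substitute:
1 = 7 − 3·2
1 = −3·16 + 7·7
1 = 7·87 − 38·16
Hence 16⁻¹ ≡ -38 ≡ 49 (mod 87).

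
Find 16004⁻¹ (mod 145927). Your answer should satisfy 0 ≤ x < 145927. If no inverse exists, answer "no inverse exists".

Apply the Euclidean algorithm to 145927 and 16004:
145927 = 9·16004 + 1891
16004 = 8·1891 + 876
1891 = 2·876 + 139
876 = 6·139 + 42
139 = 3·42 + 13
42 = 3·13 + 3
13 = 4·3 + 1
3 = 3·1 + 0
Since gcd(16004, 145927) = 1, back-substitute to write 1 as a combination:
1 = 13 − 4·3
1 = −4·42 + 13·13
1 = 13·139 − 43·42
1 = −43·876 + 271·139
1 = 271·1891 − 585·876
1 = −585·16004 + 4951·1891
1 = 4951·145927 − 45144·16004
So 16004·(-45144) ≡ 1 (mod 145927), and -45144 ≡ 100783 (mod 145927).

100783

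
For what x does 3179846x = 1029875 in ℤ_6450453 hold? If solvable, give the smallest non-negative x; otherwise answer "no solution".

3972193

First find gcd(3179846, 6450453):
6450453 = 2*3179846 + 90761
3179846 = 35*90761 + 3211
90761 = 28*3211 + 853
3211 = 3*853 + 652
853 = 1*652 + 201
652 = 3*201 + 49
201 = 4*49 + 5
49 = 9*5 + 4
5 = 1*4 + 1
4 = 4*1 + 0
gcd = 1, so a unique solution mod 6450453 exists.
Back-substitute for the Bézout coefficients:
1 = 5 − 4
1 = −49 + 10·5
1 = 10·201 − 41·49
1 = −41·652 + 133·201
1 = 133·853 − 174·652
1 = −174·3211 + 655·853
1 = 655·90761 − 18514·3211
1 = −18514·3179846 + 648645·90761
1 = 648645·6450453 − 1315804·3179846
So 3179846·(-1315804) ≡ 1 (mod 6450453), giving 3179846⁻¹ ≡ 5134649.
x ≡ 3179846⁻¹·1029875 ≡ 5134649·1029875 ≡ 3972193 (mod 6450453).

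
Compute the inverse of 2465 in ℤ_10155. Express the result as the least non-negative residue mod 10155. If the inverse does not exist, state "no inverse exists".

no inverse exists

Compute gcd(2465, 10155):
10155 = 4·2465 + 295
2465 = 8·295 + 105
295 = 2·105 + 85
105 = 1·85 + 20
85 = 4·20 + 5
20 = 4·5 + 0
gcd(2465, 10155) = 5 ≠ 1, so 2465 has no multiplicative inverse modulo 10155.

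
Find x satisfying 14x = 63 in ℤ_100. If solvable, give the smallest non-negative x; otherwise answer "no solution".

no solution

gcd(14, 100):
100 = 7×14 + 2
14 = 7×2 + 0
gcd = 2, but 2 ∤ 63, so the congruence has no solution.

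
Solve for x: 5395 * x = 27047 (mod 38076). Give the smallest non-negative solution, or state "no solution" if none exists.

25469

First find gcd(5395, 38076):
38076 = 7*5395 + 311
5395 = 17*311 + 108
311 = 2*108 + 95
108 = 1*95 + 13
95 = 7*13 + 4
13 = 3*4 + 1
4 = 4*1 + 0
gcd = 1, so a unique solution mod 38076 exists.
Back-substitute for the Bézout coefficients:
1 = 13 − 3·4
1 = −3·95 + 22·13
1 = 22·108 − 25·95
1 = −25·311 + 72·108
1 = 72·5395 − 1249·311
1 = −1249·38076 + 8815·5395
So 5395·(8815) ≡ 1 (mod 38076), giving 5395⁻¹ ≡ 8815.
x ≡ 5395⁻¹·27047 ≡ 8815·27047 ≡ 25469 (mod 38076).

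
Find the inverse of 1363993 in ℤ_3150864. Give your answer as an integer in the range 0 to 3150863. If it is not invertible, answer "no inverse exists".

Extended Euclidean algorithm:
3150864 = 2×1363993 + 422878
1363993 = 3×422878 + 95359
422878 = 4×95359 + 41442
95359 = 2×41442 + 12475
41442 = 3×12475 + 4017
12475 = 3×4017 + 424
4017 = 9×424 + 201
424 = 2×201 + 22
201 = 9×22 + 3
22 = 7×3 + 1
3 = 3×1 + 0
The gcd is 1. Working backward:
1 = 22 − 7·3
1 = −7·201 + 64·22
1 = 64·424 − 135·201
1 = −135·4017 + 1279·424
1 = 1279·12475 − 3972·4017
1 = −3972·41442 + 13195·12475
1 = 13195·95359 − 30362·41442
1 = −30362·422878 + 134643·95359
1 = 134643·1363993 − 434291·422878
1 = −434291·3150864 + 1003225·1363993
So 1363993·1003225 ≡ 1 (mod 3150864).

1003225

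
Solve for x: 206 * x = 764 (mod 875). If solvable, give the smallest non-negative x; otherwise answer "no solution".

First find gcd(206, 875):
875 = 4×206 + 51
206 = 4×51 + 2
51 = 25×2 + 1
2 = 2×1 + 0
gcd = 1, so a unique solution mod 875 exists.
Back-substitute for the Bézout coefficients:
1 = 51 − 25·2
1 = −25·206 + 101·51
1 = 101·875 − 429·206
So 206·(-429) ≡ 1 (mod 875), giving 206⁻¹ ≡ 446.
x ≡ 206⁻¹·764 ≡ 446·764 ≡ 369 (mod 875).

369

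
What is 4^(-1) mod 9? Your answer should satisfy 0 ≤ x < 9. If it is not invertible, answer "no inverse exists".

Run Euclid on (9, 4):
9 = 2×4 + 1
4 = 4×1 + 0
gcd = 1, so the inverse exists. Back-substitute:
1 = 9 − 2·4
Hence 4⁻¹ ≡ -2 ≡ 7 (mod 9).

7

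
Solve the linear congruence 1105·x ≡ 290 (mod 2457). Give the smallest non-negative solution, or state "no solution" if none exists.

gcd(1105, 2457):
2457 = 2·1105 + 247
1105 = 4·247 + 117
247 = 2·117 + 13
117 = 9·13 + 0
gcd = 13, but 13 ∤ 290, so the congruence has no solution.

no solution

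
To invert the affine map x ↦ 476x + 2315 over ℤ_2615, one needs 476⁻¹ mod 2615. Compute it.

2181

Extended Euclidean algorithm:
2615 = 5×476 + 235
476 = 2×235 + 6
235 = 39×6 + 1
6 = 6×1 + 0
The gcd is 1. Working backward:
1 = 235 − 39·6
1 = −39·476 + 79·235
1 = 79·2615 − 434·476
Thus 476·(-434) ≡ 1 (mod 2615); reducing, -434 mod 2615 = 2181.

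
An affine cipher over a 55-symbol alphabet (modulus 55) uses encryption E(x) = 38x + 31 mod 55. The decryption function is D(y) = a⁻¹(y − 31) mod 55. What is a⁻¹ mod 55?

Extended Euclidean algorithm:
55 = 1·38 + 17
38 = 2·17 + 4
17 = 4·4 + 1
4 = 4·1 + 0
gcd = 1, so the inverse exists. Back-substitute:
1 = 17 − 4·4
1 = −4·38 + 9·17
1 = 9·55 − 13·38
Hence 38⁻¹ ≡ -13 ≡ 42 (mod 55).

42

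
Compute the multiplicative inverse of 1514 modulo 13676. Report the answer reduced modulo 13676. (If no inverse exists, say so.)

no inverse exists

Compute gcd(1514, 13676):
13676 = 9*1514 + 50
1514 = 30*50 + 14
50 = 3*14 + 8
14 = 1*8 + 6
8 = 1*6 + 2
6 = 3*2 + 0
gcd(1514, 13676) = 2 ≠ 1, so 1514 has no multiplicative inverse modulo 13676.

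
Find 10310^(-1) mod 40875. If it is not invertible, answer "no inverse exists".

Euclidean algorithm on 40875, 10310:
40875 = 3*10310 + 9945
10310 = 1*9945 + 365
9945 = 27*365 + 90
365 = 4*90 + 5
90 = 18*5 + 0
gcd(10310, 40875) = 5 ≠ 1, so 10310 has no multiplicative inverse modulo 40875.

no inverse exists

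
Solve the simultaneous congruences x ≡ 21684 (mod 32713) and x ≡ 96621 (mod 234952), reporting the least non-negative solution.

2321892285

Write x = 21684 + 32713·k. Then 32713·k ≡ 96621 − 21684 ≡ 74937 (mod 234952).
Need 32713⁻¹ mod 234952. Extended Euclid on (234952, 32713):
234952 = 7×32713 + 5961
32713 = 5×5961 + 2908
5961 = 2×2908 + 145
2908 = 20×145 + 8
145 = 18×8 + 1
8 = 8×1 + 0
Back-substitute:
1 = 145 − 18·8
1 = −18·2908 + 361·145
1 = 361·5961 − 740·2908
1 = −740·32713 + 4061·5961
1 = 4061·234952 − 29167·32713
32713⁻¹ ≡ 205785 (mod 234952), so k ≡ 205785·74937 ≡ 70977 (mod 234952).
x = 21684 + 32713·70977 = 2321892285.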